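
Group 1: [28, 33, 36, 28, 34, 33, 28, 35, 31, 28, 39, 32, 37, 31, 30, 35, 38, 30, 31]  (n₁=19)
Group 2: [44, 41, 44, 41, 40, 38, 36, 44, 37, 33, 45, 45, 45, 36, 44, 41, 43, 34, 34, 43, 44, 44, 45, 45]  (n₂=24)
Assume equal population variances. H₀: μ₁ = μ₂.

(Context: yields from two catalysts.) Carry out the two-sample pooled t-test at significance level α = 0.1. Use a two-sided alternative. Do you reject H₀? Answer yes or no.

x̄₁=32.474, s₁=3.502, n₁=19
x̄₂=41.083, s₂=4.064, n₂=24
s_p² = [18·3.502² + 23·4.064²]/41 = 14.6481
SE = √(s_p²·(1/19+1/24)) = 1.1753
t = (32.474−41.083)/1.1753 = -7.3256
df = 41
p-value (two-sided) = 0.00000
At α=0.1: p < α → reject H₀

reject H₀: yes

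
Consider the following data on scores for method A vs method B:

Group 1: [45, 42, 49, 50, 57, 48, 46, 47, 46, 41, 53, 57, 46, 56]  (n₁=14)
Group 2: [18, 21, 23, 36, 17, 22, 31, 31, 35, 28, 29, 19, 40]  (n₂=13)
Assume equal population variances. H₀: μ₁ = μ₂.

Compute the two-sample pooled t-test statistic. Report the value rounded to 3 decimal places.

x̄₁=48.786, s₁=5.221, n₁=14
x̄₂=26.923, s₂=7.488, n₂=13
s_p² = [13·5.221² + 12·7.488²]/25 = 41.0912
SE = √(s_p²·(1/14+1/13)) = 2.4690
t = (48.786−26.923)/2.4690 = 8.8549
df = 25

test statistic = 8.855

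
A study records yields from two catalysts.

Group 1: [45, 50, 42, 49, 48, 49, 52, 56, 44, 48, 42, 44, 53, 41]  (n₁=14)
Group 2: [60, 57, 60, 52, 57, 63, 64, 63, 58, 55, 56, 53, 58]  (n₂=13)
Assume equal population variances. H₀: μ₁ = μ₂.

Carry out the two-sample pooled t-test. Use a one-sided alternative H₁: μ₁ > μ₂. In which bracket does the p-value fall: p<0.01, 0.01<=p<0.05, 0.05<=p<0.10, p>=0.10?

x̄₁=47.357, s₁=4.534, n₁=14
x̄₂=58.154, s₂=3.760, n₂=13
s_p² = [13·4.534² + 12·3.760²]/25 = 17.4763
SE = √(s_p²·(1/14+1/13)) = 1.6102
t = (47.357−58.154)/1.6102 = -6.7053
df = 25
p-value (one-sided, H₁ greater) = 1.00000
→ bracket: p>=0.10

p-value bracket: p>=0.10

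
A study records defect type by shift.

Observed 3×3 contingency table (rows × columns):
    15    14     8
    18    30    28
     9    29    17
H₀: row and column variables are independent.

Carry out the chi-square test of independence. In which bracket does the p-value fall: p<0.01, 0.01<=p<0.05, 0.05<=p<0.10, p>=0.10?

p-value bracket: 0.05<=p<0.10

Row totals [37, 76, 55], col totals [42, 73, 53], n=168
χ² = (15−9.25)²/9.25 + (14−16.08)²/16.08 + (8−11.67)²/11.67 + (18−19.00)²/19.00 + (30−33.02)²/33.02 + (28−23.98)²/23.98 + (9−13.75)²/13.75 + (29−23.90)²/23.90 + (17−17.35)²/17.35 = 8.7399
df = 4
p-value (upper-tail) = 0.06794
→ bracket: 0.05<=p<0.10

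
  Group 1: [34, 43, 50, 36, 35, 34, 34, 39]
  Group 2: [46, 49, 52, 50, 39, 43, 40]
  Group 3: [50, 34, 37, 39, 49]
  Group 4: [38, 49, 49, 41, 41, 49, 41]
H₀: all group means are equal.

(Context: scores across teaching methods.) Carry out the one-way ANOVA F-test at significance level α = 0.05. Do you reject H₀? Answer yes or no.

Group means [38.12, 45.57, 41.80, 44.00], grand mean 42.259
SSB = Σnᵢ(x̄ᵢ−x̄)² = 235.796; SSW = ΣΣ(x−x̄ᵢ)² = 733.389
MSB = 235.796/3 = 78.5986; MSW = 733.389/23 = 31.8865
F = MSB/MSW = 2.4650
df = (3, 23)
p-value (upper-tail) = 0.08788
At α=0.05: p ≥ α → fail to reject H₀

reject H₀: no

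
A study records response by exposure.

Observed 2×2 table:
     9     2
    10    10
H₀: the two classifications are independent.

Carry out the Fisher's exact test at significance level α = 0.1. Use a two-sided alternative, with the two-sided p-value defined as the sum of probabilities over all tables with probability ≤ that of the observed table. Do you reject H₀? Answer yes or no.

Margins: r₁=11, r₂=20, c₁=19, c₂=12, n=31
p_obs = C(11,9)·C(20,10)/C(31,19); sum pmf over tables with pmf ≤ p_obs
p-value (two-sided) = 0.12837
At α=0.1: p ≥ α → fail to reject H₀

reject H₀: no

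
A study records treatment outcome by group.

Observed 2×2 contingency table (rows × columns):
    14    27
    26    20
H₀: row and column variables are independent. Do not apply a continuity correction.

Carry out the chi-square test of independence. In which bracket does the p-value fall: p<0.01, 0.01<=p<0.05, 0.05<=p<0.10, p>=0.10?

p-value bracket: 0.01<=p<0.05

Row totals [41, 46], col totals [40, 47], n=87
χ² = (14−18.85)²/18.85 + (27−22.15)²/22.15 + (26−21.15)²/21.15 + (20−24.85)²/24.85 = 4.3696
df = 1
p-value (upper-tail) = 0.03658
→ bracket: 0.01<=p<0.05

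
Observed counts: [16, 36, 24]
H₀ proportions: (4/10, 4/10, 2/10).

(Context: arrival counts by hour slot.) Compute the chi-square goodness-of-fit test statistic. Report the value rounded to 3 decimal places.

n = 76; E_i = n·p_i = [30.40, 30.40, 15.20]
χ² = (16−30.40)²/30.40 + (36−30.40)²/30.40 + (24−15.20)²/15.20 = 12.9474
df = 2

test statistic = 12.947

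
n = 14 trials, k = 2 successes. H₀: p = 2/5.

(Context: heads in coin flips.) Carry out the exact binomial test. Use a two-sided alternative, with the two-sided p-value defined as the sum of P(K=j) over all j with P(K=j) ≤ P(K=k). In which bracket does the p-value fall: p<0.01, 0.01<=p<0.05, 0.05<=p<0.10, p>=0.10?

Exact binomial: n=14, k=2, p₀=2/5=0.4000
P(X=j) = C(n,j)·p₀^j·(1−p₀)^(n−j); p = Σ P(X=j) over j with P(X=j) ≤ P(X=2)
p-value (two-sided) = 0.05730
→ bracket: 0.05<=p<0.10

p-value bracket: 0.05<=p<0.10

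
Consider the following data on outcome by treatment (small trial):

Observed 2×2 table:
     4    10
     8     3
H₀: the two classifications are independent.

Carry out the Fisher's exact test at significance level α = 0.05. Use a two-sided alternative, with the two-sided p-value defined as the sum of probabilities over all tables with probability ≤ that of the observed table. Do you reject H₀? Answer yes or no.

reject H₀: yes

Margins: r₁=14, r₂=11, c₁=12, c₂=13, n=25
p_obs = C(14,4)·C(11,8)/C(25,12); sum pmf over tables with pmf ≤ p_obs
p-value (two-sided) = 0.04718
At α=0.05: p < α → reject H₀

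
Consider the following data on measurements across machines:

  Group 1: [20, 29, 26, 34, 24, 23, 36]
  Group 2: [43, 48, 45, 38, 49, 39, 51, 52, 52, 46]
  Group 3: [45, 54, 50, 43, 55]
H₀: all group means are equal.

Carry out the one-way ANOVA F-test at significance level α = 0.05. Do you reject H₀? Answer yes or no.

reject H₀: yes

Group means [27.43, 46.30, 49.40], grand mean 41.000
SSB = Σnᵢ(x̄ᵢ−x̄)² = 1922.986; SSW = ΣΣ(x−x̄ᵢ)² = 553.014
MSB = 1922.986/2 = 961.4929; MSW = 553.014/19 = 29.1060
F = MSB/MSW = 33.0342
df = (2, 19)
p-value (upper-tail) = 0.00000
At α=0.05: p < α → reject H₀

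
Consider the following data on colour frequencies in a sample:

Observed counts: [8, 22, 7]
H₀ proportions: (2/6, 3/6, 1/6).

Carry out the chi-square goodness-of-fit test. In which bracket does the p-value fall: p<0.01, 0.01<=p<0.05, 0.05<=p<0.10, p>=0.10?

p-value bracket: p>=0.10

n = 37; E_i = n·p_i = [12.33, 18.50, 6.17]
χ² = (8−12.33)²/12.33 + (22−18.50)²/18.50 + (7−6.17)²/6.17 = 2.2973
df = 2
p-value (upper-tail) = 0.31706
→ bracket: p>=0.10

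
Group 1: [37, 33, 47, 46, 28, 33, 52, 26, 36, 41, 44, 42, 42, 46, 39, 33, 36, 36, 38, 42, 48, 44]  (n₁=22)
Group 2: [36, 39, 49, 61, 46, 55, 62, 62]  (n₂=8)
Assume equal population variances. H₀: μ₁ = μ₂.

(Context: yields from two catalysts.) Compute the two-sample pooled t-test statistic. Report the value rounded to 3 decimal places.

test statistic = -3.682

x̄₁=39.500, s₁=6.610, n₁=22
x̄₂=51.250, s₂=10.389, n₂=8
s_p² = [21·6.610² + 7·10.389²]/28 = 59.7500
SE = √(s_p²·(1/22+1/8)) = 3.1913
t = (39.500−51.250)/3.1913 = -3.6818
df = 28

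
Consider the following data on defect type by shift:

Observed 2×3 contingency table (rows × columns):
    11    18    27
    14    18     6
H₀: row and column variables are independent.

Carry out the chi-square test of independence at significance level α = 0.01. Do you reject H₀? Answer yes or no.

reject H₀: yes

Row totals [56, 38], col totals [25, 36, 33], n=94
χ² = (11−14.89)²/14.89 + (18−21.45)²/21.45 + (27−19.66)²/19.66 + (14−10.11)²/10.11 + (18−14.55)²/14.55 + (6−13.34)²/13.34 = 10.6680
df = 2
p-value (upper-tail) = 0.00482
At α=0.01: p < α → reject H₀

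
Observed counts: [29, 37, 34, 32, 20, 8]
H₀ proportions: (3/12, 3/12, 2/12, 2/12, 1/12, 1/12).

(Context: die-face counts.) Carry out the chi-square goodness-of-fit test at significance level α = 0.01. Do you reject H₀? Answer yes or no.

reject H₀: no

n = 160; E_i = n·p_i = [40.00, 40.00, 26.67, 26.67, 13.33, 13.33]
χ² = (29−40.00)²/40.00 + (37−40.00)²/40.00 + (34−26.67)²/26.67 + (32−26.67)²/26.67 + (20−13.33)²/13.33 + (8−13.33)²/13.33 = 11.8000
df = 5
p-value (upper-tail) = 0.03763
At α=0.01: p ≥ α → fail to reject H₀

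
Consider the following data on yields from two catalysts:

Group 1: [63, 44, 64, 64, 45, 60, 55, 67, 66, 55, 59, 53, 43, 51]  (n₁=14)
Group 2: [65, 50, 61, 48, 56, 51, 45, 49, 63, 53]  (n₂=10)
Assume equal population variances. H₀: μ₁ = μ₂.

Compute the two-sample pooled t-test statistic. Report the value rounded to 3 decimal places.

x̄₁=56.357, s₁=8.280, n₁=14
x̄₂=54.100, s₂=6.855, n₂=10
s_p² = [13·8.280² + 9·6.855²]/22 = 59.7325
SE = √(s_p²·(1/14+1/10)) = 3.2000
t = (56.357−54.100)/3.2000 = 0.7054
df = 22

test statistic = 0.705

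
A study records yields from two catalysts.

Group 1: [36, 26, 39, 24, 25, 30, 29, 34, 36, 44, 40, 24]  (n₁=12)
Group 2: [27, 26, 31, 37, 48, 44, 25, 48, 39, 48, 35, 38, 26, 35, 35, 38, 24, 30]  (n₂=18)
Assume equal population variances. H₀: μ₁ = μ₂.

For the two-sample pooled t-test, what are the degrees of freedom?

df = n₁ + n₂ − 2 = 12 + 18 − 2 = 28

degrees of freedom = 28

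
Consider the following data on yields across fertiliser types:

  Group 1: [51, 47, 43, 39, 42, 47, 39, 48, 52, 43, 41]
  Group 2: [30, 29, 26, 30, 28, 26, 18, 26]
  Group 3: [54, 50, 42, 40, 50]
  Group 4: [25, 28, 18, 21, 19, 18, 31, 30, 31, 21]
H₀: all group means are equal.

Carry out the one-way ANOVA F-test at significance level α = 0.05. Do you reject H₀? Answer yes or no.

Group means [44.73, 26.62, 47.20, 24.20], grand mean 34.794
SSB = Σnᵢ(x̄ᵢ−x̄)² = 3511.102; SSW = ΣΣ(x−x̄ᵢ)² = 718.457
MSB = 3511.102/3 = 1170.3673; MSW = 718.457/30 = 23.9486
F = MSB/MSW = 48.8700
df = (3, 30)
p-value (upper-tail) = 0.00000
At α=0.05: p < α → reject H₀

reject H₀: yes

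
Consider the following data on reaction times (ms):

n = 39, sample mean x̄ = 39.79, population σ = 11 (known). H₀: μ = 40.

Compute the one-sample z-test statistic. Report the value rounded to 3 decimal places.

test statistic = -0.119

SE = σ/√n = 11/√39 = 1.7614
z = (x̄−μ₀)/SE = (39.79−40)/1.7614 = -0.1192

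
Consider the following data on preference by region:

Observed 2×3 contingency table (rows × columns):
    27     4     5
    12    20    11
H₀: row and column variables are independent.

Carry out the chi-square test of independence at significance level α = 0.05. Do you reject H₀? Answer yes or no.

Row totals [36, 43], col totals [39, 24, 16], n=79
χ² = (27−17.77)²/17.77 + (4−10.94)²/10.94 + (5−7.29)²/7.29 + (12−21.23)²/21.23 + (20−13.06)²/13.06 + (11−8.71)²/8.71 = 18.2086
df = 2
p-value (upper-tail) = 0.00011
At α=0.05: p < α → reject H₀

reject H₀: yes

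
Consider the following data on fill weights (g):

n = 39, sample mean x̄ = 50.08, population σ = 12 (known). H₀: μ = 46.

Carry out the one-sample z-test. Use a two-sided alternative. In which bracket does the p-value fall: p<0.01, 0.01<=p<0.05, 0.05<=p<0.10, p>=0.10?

SE = σ/√n = 12/√39 = 1.9215
z = (x̄−μ₀)/SE = (50.08−46)/1.9215 = 2.1233
p-value (two-sided) = 0.03373
→ bracket: 0.01<=p<0.05

p-value bracket: 0.01<=p<0.05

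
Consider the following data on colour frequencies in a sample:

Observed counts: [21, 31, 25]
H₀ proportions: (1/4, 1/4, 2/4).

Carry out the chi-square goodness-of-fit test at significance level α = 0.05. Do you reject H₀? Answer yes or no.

n = 77; E_i = n·p_i = [19.25, 19.25, 38.50]
χ² = (21−19.25)²/19.25 + (31−19.25)²/19.25 + (25−38.50)²/38.50 = 12.0649
df = 2
p-value (upper-tail) = 0.00240
At α=0.05: p < α → reject H₀

reject H₀: yes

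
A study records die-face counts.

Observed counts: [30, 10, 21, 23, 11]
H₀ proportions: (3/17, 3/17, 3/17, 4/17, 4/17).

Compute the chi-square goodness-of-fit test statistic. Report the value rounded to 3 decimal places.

n = 95; E_i = n·p_i = [16.76, 16.76, 16.76, 22.35, 22.35]
χ² = (30−16.76)²/16.76 + (10−16.76)²/16.76 + (21−16.76)²/16.76 + (23−22.35)²/22.35 + (11−22.35)²/22.35 = 20.0333
df = 4

test statistic = 20.033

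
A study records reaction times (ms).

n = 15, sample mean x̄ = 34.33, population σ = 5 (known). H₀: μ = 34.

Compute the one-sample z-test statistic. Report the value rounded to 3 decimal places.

SE = σ/√n = 5/√15 = 1.2910
z = (x̄−μ₀)/SE = (34.33−34)/1.2910 = 0.2556

test statistic = 0.256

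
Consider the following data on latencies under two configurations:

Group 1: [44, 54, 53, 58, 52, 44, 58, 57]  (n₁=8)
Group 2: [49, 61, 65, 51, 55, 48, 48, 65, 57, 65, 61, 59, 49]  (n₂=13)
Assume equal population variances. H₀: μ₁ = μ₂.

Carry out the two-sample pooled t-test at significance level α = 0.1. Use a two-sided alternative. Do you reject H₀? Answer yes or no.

reject H₀: no

x̄₁=52.500, s₁=5.707, n₁=8
x̄₂=56.385, s₂=6.789, n₂=13
s_p² = [7·5.707² + 12·6.789²]/19 = 41.1093
SE = √(s_p²·(1/8+1/13)) = 2.8811
t = (52.500−56.385)/2.8811 = -1.3483
df = 19
p-value (two-sided) = 0.19342
At α=0.1: p ≥ α → fail to reject H₀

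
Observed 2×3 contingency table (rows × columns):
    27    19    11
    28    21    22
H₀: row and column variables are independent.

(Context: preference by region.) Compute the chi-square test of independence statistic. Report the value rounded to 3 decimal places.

test statistic = 2.281

Row totals [57, 71], col totals [55, 40, 33], n=128
χ² = (27−24.49)²/24.49 + (19−17.81)²/17.81 + (11−14.70)²/14.70 + (28−30.51)²/30.51 + (21−22.19)²/22.19 + (22−18.30)²/18.30 = 2.2809
df = 2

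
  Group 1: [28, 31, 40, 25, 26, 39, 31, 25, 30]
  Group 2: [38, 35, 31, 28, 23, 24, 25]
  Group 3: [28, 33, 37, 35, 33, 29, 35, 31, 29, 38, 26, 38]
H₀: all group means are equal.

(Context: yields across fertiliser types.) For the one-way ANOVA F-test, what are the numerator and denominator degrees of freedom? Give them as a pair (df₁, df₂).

degrees of freedom = [2, 25]

k = 3 groups, N = 28 total
df = (k−1, N−k) = (3−1, 28−3) = (2, 25)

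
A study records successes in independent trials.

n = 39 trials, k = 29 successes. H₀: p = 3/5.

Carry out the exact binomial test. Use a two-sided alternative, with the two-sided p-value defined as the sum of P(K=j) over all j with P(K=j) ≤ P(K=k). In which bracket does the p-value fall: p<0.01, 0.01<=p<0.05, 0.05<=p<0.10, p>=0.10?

p-value bracket: 0.05<=p<0.10

Exact binomial: n=39, k=29, p₀=3/5=0.6000
P(X=j) = C(n,j)·p₀^j·(1−p₀)^(n−j); p = Σ P(X=j) over j with P(X=j) ≤ P(X=29)
p-value (two-sided) = 0.07307
→ bracket: 0.05<=p<0.10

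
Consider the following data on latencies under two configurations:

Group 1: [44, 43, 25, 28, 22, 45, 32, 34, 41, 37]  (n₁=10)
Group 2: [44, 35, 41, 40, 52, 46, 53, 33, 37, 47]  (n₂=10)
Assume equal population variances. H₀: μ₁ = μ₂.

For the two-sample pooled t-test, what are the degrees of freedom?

degrees of freedom = 18

df = n₁ + n₂ − 2 = 10 + 10 − 2 = 18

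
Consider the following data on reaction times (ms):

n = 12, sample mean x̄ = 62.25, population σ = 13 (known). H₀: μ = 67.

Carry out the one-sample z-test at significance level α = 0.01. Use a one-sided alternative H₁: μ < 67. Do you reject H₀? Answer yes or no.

SE = σ/√n = 13/√12 = 3.7528
z = (x̄−μ₀)/SE = (62.25−67)/3.7528 = -1.2657
p-value (one-sided, H₁ less) = 0.10280
At α=0.01: p ≥ α → fail to reject H₀

reject H₀: no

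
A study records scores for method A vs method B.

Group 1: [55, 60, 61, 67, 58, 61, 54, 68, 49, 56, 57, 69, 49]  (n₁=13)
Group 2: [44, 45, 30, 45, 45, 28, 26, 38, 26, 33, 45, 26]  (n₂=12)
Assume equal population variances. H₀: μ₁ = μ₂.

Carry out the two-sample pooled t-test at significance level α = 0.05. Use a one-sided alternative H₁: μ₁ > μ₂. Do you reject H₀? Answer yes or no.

reject H₀: yes

x̄₁=58.769, s₁=6.508, n₁=13
x̄₂=35.917, s₂=8.533, n₂=12
s_p² = [12·6.508² + 11·8.533²]/23 = 56.9228
SE = √(s_p²·(1/13+1/12)) = 3.0203
t = (58.769−35.917)/3.0203 = 7.5663
df = 23
p-value (one-sided, H₁ greater) = 0.00000
At α=0.05: p < α → reject H₀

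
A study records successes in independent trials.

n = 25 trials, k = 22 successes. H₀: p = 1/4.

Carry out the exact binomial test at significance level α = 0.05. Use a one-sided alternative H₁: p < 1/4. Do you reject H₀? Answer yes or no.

Exact binomial: n=25, k=22, p₀=1/4=0.2500
P(X≤22) from Σ C(n,i)·p₀^i·(1−p₀)^(n−i)
p-value (one-sided, H₁ less) = 1.00000
At α=0.05: p ≥ α → fail to reject H₀

reject H₀: no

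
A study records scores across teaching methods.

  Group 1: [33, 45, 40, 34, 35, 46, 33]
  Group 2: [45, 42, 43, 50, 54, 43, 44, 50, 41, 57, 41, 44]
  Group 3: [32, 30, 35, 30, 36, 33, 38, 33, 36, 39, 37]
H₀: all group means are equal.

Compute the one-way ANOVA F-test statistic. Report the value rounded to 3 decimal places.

test statistic = 18.620

Group means [38.00, 46.17, 34.45], grand mean 39.967
SSB = Σnᵢ(x̄ᵢ−x̄)² = 822.573; SSW = ΣΣ(x−x̄ᵢ)² = 596.394
MSB = 822.573/2 = 411.2864; MSW = 596.394/27 = 22.0887
F = MSB/MSW = 18.6198
df = (2, 27)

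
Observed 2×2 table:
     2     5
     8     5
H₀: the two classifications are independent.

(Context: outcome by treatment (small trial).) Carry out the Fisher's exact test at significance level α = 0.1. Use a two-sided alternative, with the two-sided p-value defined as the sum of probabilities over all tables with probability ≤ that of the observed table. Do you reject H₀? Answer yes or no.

Margins: r₁=7, r₂=13, c₁=10, c₂=10, n=20
p_obs = C(7,2)·C(13,8)/C(20,10); sum pmf over tables with pmf ≤ p_obs
p-value (two-sided) = 0.34985
At α=0.1: p ≥ α → fail to reject H₀

reject H₀: no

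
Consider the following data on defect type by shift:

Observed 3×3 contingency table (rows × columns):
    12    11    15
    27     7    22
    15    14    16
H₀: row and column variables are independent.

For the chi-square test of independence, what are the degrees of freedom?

degrees of freedom = 4

df = (r−1)(c−1) = (3−1)·(3−1) = 4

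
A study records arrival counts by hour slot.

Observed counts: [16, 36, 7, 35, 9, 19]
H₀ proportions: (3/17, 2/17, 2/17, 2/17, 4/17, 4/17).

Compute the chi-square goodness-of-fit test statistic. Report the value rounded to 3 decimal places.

n = 122; E_i = n·p_i = [21.53, 14.35, 14.35, 14.35, 28.71, 28.71]
χ² = (16−21.53)²/21.53 + (36−14.35)²/14.35 + (7−14.35)²/14.35 + (35−14.35)²/14.35 + (9−28.71)²/28.71 + (19−28.71)²/28.71 = 84.3456
df = 5

test statistic = 84.346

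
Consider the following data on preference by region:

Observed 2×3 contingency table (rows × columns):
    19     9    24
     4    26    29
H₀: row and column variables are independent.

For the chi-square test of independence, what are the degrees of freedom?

degrees of freedom = 2

df = (r−1)(c−1) = (2−1)·(3−1) = 2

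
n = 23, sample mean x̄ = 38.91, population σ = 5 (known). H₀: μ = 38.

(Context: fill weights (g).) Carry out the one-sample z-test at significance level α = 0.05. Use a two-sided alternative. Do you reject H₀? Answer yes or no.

SE = σ/√n = 5/√23 = 1.0426
z = (x̄−μ₀)/SE = (38.91−38)/1.0426 = 0.8728
p-value (two-sided) = 0.38275
At α=0.05: p ≥ α → fail to reject H₀

reject H₀: no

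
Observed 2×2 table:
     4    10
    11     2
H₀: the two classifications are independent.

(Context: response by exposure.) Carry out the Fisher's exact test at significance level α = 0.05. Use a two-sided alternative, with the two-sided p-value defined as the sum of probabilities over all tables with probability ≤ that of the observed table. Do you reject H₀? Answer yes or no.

Margins: r₁=14, r₂=13, c₁=15, c₂=12, n=27
p_obs = C(14,4)·C(13,11)/C(27,15); sum pmf over tables with pmf ≤ p_obs
p-value (two-sided) = 0.00633
At α=0.05: p < α → reject H₀

reject H₀: yes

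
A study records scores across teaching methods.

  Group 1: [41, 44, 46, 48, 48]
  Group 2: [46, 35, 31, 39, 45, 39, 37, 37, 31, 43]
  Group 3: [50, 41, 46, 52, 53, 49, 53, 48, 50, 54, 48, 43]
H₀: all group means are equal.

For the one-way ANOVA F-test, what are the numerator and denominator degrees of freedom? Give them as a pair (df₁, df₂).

k = 3 groups, N = 27 total
df = (k−1, N−k) = (3−1, 27−3) = (2, 24)

degrees of freedom = [2, 24]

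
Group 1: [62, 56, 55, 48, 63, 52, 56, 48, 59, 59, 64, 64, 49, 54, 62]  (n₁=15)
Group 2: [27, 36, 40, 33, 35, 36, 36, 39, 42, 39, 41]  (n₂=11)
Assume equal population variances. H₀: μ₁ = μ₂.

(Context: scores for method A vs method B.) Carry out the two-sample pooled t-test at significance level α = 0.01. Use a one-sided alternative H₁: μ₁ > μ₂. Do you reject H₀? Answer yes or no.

x̄₁=56.733, s₁=5.713, n₁=15
x̄₂=36.727, s₂=4.245, n₂=11
s_p² = [14·5.713² + 10·4.245²]/24 = 26.5465
SE = √(s_p²·(1/15+1/11)) = 2.0453
t = (56.733−36.727)/2.0453 = 9.7817
df = 24
p-value (one-sided, H₁ greater) = 0.00000
At α=0.01: p < α → reject H₀

reject H₀: yes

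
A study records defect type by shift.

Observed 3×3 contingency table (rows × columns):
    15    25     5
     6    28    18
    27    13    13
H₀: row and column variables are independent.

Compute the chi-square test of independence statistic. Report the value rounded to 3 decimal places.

test statistic = 25.413

Row totals [45, 52, 53], col totals [48, 66, 36], n=150
χ² = (15−14.40)²/14.40 + (25−19.80)²/19.80 + (5−10.80)²/10.80 + (6−16.64)²/16.64 + (28−22.88)²/22.88 + (18−12.48)²/12.48 + (27−16.96)²/16.96 + (13−23.32)²/23.32 + (13−12.72)²/12.72 = 25.4129
df = 4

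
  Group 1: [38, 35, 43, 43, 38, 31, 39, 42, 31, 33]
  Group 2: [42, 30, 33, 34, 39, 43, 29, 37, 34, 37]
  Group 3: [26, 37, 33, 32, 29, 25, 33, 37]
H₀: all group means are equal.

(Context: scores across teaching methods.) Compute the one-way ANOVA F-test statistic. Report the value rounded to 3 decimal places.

Group means [37.30, 35.80, 31.50], grand mean 35.107
SSB = Σnᵢ(x̄ᵢ−x̄)² = 156.979; SSW = ΣΣ(x−x̄ᵢ)² = 535.700
MSB = 156.979/2 = 78.4893; MSW = 535.700/25 = 21.4280
F = MSB/MSW = 3.6629
df = (2, 25)

test statistic = 3.663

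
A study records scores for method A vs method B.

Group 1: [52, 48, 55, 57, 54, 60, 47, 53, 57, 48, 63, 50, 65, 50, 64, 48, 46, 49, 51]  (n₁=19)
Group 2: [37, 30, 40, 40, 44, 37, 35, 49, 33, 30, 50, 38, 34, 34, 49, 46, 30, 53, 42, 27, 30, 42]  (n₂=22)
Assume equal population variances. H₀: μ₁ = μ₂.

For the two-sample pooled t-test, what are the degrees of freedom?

df = n₁ + n₂ − 2 = 19 + 22 − 2 = 39

degrees of freedom = 39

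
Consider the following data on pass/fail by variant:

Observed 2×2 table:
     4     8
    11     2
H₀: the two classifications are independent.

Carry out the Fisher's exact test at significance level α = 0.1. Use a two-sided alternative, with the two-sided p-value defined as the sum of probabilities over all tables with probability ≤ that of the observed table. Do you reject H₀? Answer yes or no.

reject H₀: yes

Margins: r₁=12, r₂=13, c₁=15, c₂=10, n=25
p_obs = C(12,4)·C(13,11)/C(25,15); sum pmf over tables with pmf ≤ p_obs
p-value (two-sided) = 0.01542
At α=0.1: p < α → reject H₀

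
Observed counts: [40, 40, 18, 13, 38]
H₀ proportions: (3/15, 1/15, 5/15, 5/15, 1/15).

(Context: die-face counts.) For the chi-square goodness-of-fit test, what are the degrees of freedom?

degrees of freedom = 4

df = k − 1 = 5 − 1 = 4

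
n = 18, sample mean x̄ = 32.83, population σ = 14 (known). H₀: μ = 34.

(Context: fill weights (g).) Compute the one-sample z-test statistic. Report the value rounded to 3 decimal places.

SE = σ/√n = 14/√18 = 3.2998
z = (x̄−μ₀)/SE = (32.83−34)/3.2998 = -0.3546

test statistic = -0.355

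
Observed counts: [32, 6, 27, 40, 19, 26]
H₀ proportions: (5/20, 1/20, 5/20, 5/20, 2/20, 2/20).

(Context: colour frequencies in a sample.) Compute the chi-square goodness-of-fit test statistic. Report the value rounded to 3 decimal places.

test statistic = 13.347

n = 150; E_i = n·p_i = [37.50, 7.50, 37.50, 37.50, 15.00, 15.00]
χ² = (32−37.50)²/37.50 + (6−7.50)²/7.50 + (27−37.50)²/37.50 + (40−37.50)²/37.50 + (19−15.00)²/15.00 + (26−15.00)²/15.00 = 13.3467
df = 5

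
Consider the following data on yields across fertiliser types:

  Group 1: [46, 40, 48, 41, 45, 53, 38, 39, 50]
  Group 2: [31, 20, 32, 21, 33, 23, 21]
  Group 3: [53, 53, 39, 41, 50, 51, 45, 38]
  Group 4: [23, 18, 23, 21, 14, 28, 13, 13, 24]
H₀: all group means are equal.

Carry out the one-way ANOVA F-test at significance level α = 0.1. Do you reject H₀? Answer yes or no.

Group means [44.44, 25.86, 46.25, 19.67], grand mean 34.182
SSB = Σnᵢ(x̄ᵢ−x̄)² = 4494.330; SSW = ΣΣ(x−x̄ᵢ)² = 940.579
MSB = 4494.330/3 = 1498.1099; MSW = 940.579/29 = 32.4338
F = MSB/MSW = 46.1898
df = (3, 29)
p-value (upper-tail) = 0.00000
At α=0.1: p < α → reject H₀

reject H₀: yes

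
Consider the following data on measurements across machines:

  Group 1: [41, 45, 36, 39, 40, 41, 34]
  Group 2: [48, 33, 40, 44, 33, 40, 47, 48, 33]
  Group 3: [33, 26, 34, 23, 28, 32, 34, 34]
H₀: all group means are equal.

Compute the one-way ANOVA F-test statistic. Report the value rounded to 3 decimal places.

test statistic = 9.694

Group means [39.43, 40.67, 30.50], grand mean 36.917
SSB = Σnᵢ(x̄ᵢ−x̄)² = 500.119; SSW = ΣΣ(x−x̄ᵢ)² = 541.714
MSB = 500.119/2 = 250.0595; MSW = 541.714/21 = 25.7959
F = MSB/MSW = 9.6938
df = (2, 21)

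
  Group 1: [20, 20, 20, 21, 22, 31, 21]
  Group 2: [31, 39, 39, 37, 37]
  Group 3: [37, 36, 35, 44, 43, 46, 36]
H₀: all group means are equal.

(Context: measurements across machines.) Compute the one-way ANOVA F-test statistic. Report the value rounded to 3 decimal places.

test statistic = 35.930

Group means [22.14, 36.60, 39.57], grand mean 32.368
SSB = Σnᵢ(x̄ᵢ−x̄)² = 1184.650; SSW = ΣΣ(x−x̄ᵢ)² = 263.771
MSB = 1184.650/2 = 592.3248; MSW = 263.771/16 = 16.4857
F = MSB/MSW = 35.9296
df = (2, 16)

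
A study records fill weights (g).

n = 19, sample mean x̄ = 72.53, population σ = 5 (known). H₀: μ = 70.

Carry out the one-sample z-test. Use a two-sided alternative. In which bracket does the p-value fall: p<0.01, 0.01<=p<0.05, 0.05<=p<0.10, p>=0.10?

p-value bracket: 0.01<=p<0.05

SE = σ/√n = 5/√19 = 1.1471
z = (x̄−μ₀)/SE = (72.53−70)/1.1471 = 2.2056
p-value (two-sided) = 0.02741
→ bracket: 0.01<=p<0.05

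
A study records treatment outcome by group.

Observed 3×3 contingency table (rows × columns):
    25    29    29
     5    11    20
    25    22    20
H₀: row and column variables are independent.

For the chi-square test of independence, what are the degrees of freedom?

df = (r−1)(c−1) = (3−1)·(3−1) = 4

degrees of freedom = 4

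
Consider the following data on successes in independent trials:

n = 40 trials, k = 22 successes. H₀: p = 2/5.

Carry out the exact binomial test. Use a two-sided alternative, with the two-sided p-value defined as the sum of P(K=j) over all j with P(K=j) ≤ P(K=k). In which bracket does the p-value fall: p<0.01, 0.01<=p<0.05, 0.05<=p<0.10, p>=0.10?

Exact binomial: n=40, k=22, p₀=2/5=0.4000
P(X=j) = C(n,j)·p₀^j·(1−p₀)^(n−j); p = Σ P(X=j) over j with P(X=j) ≤ P(X=22)
p-value (two-sided) = 0.07439
→ bracket: 0.05<=p<0.10

p-value bracket: 0.05<=p<0.10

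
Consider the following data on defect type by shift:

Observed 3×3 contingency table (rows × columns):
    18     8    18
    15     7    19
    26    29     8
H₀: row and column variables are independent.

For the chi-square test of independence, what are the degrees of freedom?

degrees of freedom = 4

df = (r−1)(c−1) = (3−1)·(3−1) = 4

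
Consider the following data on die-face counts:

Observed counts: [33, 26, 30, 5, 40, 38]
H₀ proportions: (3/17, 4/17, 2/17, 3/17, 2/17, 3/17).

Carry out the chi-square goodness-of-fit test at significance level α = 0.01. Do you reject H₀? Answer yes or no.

reject H₀: yes

n = 172; E_i = n·p_i = [30.35, 40.47, 20.24, 30.35, 20.24, 30.35]
χ² = (33−30.35)²/30.35 + (26−40.47)²/40.47 + (30−20.24)²/20.24 + (5−30.35)²/30.35 + (40−20.24)²/20.24 + (38−30.35)²/30.35 = 52.5252
df = 5
p-value (upper-tail) = 0.00000
At α=0.01: p < α → reject H₀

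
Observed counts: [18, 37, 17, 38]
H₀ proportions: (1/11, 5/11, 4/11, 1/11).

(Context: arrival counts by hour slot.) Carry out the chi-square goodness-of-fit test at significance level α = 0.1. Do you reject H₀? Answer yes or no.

reject H₀: yes

n = 110; E_i = n·p_i = [10.00, 50.00, 40.00, 10.00]
χ² = (18−10.00)²/10.00 + (37−50.00)²/50.00 + (17−40.00)²/40.00 + (38−10.00)²/10.00 = 101.4050
df = 3
p-value (upper-tail) = 0.00000
At α=0.1: p < α → reject H₀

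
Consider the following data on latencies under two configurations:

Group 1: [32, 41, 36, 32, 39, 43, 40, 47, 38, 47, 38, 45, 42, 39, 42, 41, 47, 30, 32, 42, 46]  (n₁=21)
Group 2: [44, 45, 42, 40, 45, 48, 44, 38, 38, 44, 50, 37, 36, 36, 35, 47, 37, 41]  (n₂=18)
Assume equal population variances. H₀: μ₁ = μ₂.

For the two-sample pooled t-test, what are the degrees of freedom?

df = n₁ + n₂ − 2 = 21 + 18 − 2 = 37

degrees of freedom = 37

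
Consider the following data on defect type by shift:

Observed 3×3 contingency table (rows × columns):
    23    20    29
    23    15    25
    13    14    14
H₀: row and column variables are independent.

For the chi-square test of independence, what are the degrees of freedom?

df = (r−1)(c−1) = (3−1)·(3−1) = 4

degrees of freedom = 4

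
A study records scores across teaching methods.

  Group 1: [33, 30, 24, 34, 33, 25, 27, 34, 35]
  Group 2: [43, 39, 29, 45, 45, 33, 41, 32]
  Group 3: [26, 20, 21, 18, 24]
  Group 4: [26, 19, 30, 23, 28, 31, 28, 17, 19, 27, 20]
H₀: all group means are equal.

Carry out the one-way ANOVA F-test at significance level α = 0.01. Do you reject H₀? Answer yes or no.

reject H₀: yes

Group means [30.56, 38.38, 21.80, 24.36], grand mean 29.061
SSB = Σnᵢ(x̄ᵢ−x̄)² = 1220.436; SSW = ΣΣ(x−x̄ᵢ)² = 701.443
MSB = 1220.436/3 = 406.8120; MSW = 701.443/29 = 24.1877
F = MSB/MSW = 16.8190
df = (3, 29)
p-value (upper-tail) = 0.00000
At α=0.01: p < α → reject H₀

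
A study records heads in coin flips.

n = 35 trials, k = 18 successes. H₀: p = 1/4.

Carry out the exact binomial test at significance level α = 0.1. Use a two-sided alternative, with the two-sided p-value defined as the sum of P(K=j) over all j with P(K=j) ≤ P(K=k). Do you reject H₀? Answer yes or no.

reject H₀: yes

Exact binomial: n=35, k=18, p₀=1/4=0.2500
P(X=j) = C(n,j)·p₀^j·(1−p₀)^(n−j); p = Σ P(X=j) over j with P(X=j) ≤ P(X=18)
p-value (two-sided) = 0.00123
At α=0.1: p < α → reject H₀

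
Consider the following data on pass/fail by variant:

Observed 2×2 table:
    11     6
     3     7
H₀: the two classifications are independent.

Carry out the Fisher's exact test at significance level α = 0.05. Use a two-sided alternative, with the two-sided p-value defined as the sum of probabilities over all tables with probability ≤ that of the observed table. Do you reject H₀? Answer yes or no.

Margins: r₁=17, r₂=10, c₁=14, c₂=13, n=27
p_obs = C(17,11)·C(10,3)/C(27,14); sum pmf over tables with pmf ≤ p_obs
p-value (two-sided) = 0.12011
At α=0.05: p ≥ α → fail to reject H₀

reject H₀: no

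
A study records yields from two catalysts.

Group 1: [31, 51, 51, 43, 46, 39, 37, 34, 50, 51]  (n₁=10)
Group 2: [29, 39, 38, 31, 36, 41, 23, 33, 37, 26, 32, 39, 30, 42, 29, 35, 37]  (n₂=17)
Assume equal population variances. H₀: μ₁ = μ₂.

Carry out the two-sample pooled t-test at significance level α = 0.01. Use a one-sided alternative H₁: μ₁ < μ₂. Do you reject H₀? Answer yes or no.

x̄₁=43.300, s₁=7.646, n₁=10
x̄₂=33.941, s₂=5.402, n₂=17
s_p² = [9·7.646² + 16·5.402²]/25 = 39.7216
SE = √(s_p²·(1/10+1/17)) = 2.5117
t = (43.300−33.941)/2.5117 = 3.7261
df = 25
p-value (one-sided, H₁ less) = 0.99950
At α=0.01: p ≥ α → fail to reject H₀

reject H₀: no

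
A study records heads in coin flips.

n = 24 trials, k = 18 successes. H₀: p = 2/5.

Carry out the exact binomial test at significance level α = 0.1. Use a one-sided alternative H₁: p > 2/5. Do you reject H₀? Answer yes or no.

reject H₀: yes

Exact binomial: n=24, k=18, p₀=2/5=0.4000
P(X≥18) from Σ C(n,i)·p₀^i·(1−p₀)^(n−i)
p-value (one-sided, H₁ greater) = 0.00054
At α=0.1: p < α → reject H₀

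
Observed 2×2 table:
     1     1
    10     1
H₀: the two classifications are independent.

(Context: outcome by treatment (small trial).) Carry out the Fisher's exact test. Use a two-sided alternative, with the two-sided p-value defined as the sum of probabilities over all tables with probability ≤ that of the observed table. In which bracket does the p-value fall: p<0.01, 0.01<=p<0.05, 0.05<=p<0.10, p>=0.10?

Margins: r₁=2, r₂=11, c₁=11, c₂=2, n=13
p_obs = C(2,1)·C(11,10)/C(13,11); sum pmf over tables with pmf ≤ p_obs
p-value (two-sided) = 0.29487
→ bracket: p>=0.10

p-value bracket: p>=0.10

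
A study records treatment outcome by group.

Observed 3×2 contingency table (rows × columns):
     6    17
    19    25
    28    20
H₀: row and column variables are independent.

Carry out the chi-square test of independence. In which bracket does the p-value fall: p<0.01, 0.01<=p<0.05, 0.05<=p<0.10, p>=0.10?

p-value bracket: 0.01<=p<0.05

Row totals [23, 44, 48], col totals [53, 62], n=115
χ² = (6−10.60)²/10.60 + (17−12.40)²/12.40 + (19−20.28)²/20.28 + (25−23.72)²/23.72 + (28−22.12)²/22.12 + (20−25.88)²/25.88 = 6.7494
df = 2
p-value (upper-tail) = 0.03423
→ bracket: 0.01<=p<0.05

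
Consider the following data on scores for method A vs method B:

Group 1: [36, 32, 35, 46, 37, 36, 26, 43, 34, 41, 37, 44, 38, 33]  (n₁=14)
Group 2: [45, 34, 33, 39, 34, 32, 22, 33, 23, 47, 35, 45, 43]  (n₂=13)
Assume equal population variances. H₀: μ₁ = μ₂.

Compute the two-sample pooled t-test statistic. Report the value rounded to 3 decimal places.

test statistic = 0.480

x̄₁=37.000, s₁=5.262, n₁=14
x̄₂=35.769, s₂=7.897, n₂=13
s_p² = [13·5.262² + 12·7.897²]/25 = 44.3323
SE = √(s_p²·(1/14+1/13)) = 2.5645
t = (37.000−35.769)/2.5645 = 0.4799
df = 25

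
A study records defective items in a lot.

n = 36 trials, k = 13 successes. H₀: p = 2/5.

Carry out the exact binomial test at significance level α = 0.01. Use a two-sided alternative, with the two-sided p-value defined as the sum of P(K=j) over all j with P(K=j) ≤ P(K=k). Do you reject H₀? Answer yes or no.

reject H₀: no

Exact binomial: n=36, k=13, p₀=2/5=0.4000
P(X=j) = C(n,j)·p₀^j·(1−p₀)^(n−j); p = Σ P(X=j) over j with P(X=j) ≤ P(X=13)
p-value (two-sided) = 0.73472
At α=0.01: p ≥ α → fail to reject H₀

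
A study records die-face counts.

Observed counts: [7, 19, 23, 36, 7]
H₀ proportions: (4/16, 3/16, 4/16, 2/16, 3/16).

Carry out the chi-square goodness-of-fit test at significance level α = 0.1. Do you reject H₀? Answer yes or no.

n = 92; E_i = n·p_i = [23.00, 17.25, 23.00, 11.50, 17.25]
χ² = (7−23.00)²/23.00 + (19−17.25)²/17.25 + (23−23.00)²/23.00 + (36−11.50)²/11.50 + (7−17.25)²/17.25 = 69.5942
df = 4
p-value (upper-tail) = 0.00000
At α=0.1: p < α → reject H₀

reject H₀: yes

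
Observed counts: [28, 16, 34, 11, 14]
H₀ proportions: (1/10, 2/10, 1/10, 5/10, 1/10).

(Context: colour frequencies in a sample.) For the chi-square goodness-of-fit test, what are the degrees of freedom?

df = k − 1 = 5 − 1 = 4

degrees of freedom = 4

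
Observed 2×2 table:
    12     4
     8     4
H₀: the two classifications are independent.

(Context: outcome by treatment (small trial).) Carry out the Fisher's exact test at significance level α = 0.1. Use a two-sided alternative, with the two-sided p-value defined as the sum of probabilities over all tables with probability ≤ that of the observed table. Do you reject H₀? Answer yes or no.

reject H₀: no

Margins: r₁=16, r₂=12, c₁=20, c₂=8, n=28
p_obs = C(16,12)·C(12,8)/C(28,20); sum pmf over tables with pmf ≤ p_obs
p-value (two-sided) = 0.69082
At α=0.1: p ≥ α → fail to reject H₀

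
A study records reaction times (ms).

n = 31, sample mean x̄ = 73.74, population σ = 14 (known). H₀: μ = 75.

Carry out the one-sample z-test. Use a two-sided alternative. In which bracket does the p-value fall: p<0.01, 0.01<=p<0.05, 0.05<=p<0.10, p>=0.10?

SE = σ/√n = 14/√31 = 2.5145
z = (x̄−μ₀)/SE = (73.74−75)/2.5145 = -0.5011
p-value (two-sided) = 0.61630
→ bracket: p>=0.10

p-value bracket: p>=0.10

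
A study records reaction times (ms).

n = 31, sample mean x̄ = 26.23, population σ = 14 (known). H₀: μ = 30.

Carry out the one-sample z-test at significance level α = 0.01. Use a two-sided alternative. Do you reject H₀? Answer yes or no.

reject H₀: no

SE = σ/√n = 14/√31 = 2.5145
z = (x̄−μ₀)/SE = (26.23−30)/2.5145 = -1.4993
p-value (two-sided) = 0.13379
At α=0.01: p ≥ α → fail to reject H₀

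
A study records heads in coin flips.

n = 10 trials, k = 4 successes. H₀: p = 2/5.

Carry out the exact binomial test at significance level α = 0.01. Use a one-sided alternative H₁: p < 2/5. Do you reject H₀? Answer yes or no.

Exact binomial: n=10, k=4, p₀=2/5=0.4000
P(X≤4) from Σ C(n,i)·p₀^i·(1−p₀)^(n−i)
p-value (one-sided, H₁ less) = 0.63310
At α=0.01: p ≥ α → fail to reject H₀

reject H₀: no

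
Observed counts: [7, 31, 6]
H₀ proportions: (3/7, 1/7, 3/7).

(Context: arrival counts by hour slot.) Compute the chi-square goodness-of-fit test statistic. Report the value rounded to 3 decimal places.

test statistic = 113.394

n = 44; E_i = n·p_i = [18.86, 6.29, 18.86]
χ² = (7−18.86)²/18.86 + (31−6.29)²/6.29 + (6−18.86)²/18.86 = 113.3939
df = 2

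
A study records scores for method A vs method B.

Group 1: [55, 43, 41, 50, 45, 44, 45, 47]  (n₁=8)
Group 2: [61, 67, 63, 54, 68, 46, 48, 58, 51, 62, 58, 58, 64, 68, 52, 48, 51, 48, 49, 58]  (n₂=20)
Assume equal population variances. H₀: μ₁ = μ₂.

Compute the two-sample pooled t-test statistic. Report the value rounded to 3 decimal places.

test statistic = -3.736

x̄₁=46.250, s₁=4.432, n₁=8
x̄₂=56.600, s₂=7.265, n₂=20
s_p² = [7·4.432² + 19·7.265²]/26 = 43.8577
SE = √(s_p²·(1/8+1/20)) = 2.7704
t = (46.250−56.600)/2.7704 = -3.7359
df = 26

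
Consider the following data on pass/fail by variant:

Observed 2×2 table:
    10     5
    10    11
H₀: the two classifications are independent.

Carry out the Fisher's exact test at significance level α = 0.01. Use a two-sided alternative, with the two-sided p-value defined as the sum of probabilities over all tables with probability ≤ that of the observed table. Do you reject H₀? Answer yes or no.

reject H₀: no

Margins: r₁=15, r₂=21, c₁=20, c₂=16, n=36
p_obs = C(15,10)·C(21,10)/C(36,20); sum pmf over tables with pmf ≤ p_obs
p-value (two-sided) = 0.32043
At α=0.01: p ≥ α → fail to reject H₀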